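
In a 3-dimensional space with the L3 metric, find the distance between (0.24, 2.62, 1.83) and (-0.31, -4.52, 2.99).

(Σ|x_i - y_i|^3)^(1/3) = (|0.24 - (-0.31)|^3 + |2.62 - (-4.52)|^3 + |1.83 - 2.99|^3)^(1/3)
= (0.55^3 + 7.14^3 + 1.16^3)^(1/3) ≈ (0.1664 + 363.9943 + 1.5609)^(1/3) = (365.7216)^(1/3) ≈ 7.1513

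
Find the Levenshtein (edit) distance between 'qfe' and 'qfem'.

Let D[i][j] be the edit distance between the first i characters of 'qfe' and the first j characters of 'qfem', with D[i][0] = i, D[0][j] = j, and D[i][j] = D[i-1][j-1] if the characters match, else 1 + min(D[i-1][j], D[i][j-1], D[i-1][j-1]). Filling the table (rows: prefixes of 'qfe', columns: prefixes of 'qfem'):
     ε  q  f  e  m
  ε  0  1  2  3  4
  q  1  0  1  2  3
  f  2  1  0  1  2
  e  3  2  1  0  1
The bottom-right entry gives D[3][4] = 1, so no sequence of fewer than 1 edit works. Backtracking through the table gives one optimal edit sequence (1 edit):
  qfe → qfem (ins m @4)
Edit distance = 1.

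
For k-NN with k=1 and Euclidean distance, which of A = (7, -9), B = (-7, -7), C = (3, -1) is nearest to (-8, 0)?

Distances: d(A) ≈ 17.4929, d(B) ≈ 7.0711, d(C) ≈ 11.0454. Nearest: B = (-7, -7) with distance 7.0711.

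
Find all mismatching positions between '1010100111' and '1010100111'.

Differing positions: none. Hamming distance = 0.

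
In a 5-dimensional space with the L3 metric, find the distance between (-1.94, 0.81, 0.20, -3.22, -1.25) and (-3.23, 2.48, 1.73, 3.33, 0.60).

(Σ|x_i - y_i|^3)^(1/3) = (|-1.94 - (-3.23)|^3 + |0.81 - 2.48|^3 + |0.2 - 1.73|^3 + |-3.22 - 3.33|^3 + |-1.25 - 0.6|^3)^(1/3)
= (1.29^3 + 1.67^3 + 1.53^3 + 6.55^3 + 1.85^3)^(1/3) ≈ (2.1467 + 4.6575 + 3.5816 + 281.0114 + 6.3316)^(1/3) = (297.7288)^(1/3) ≈ 6.6774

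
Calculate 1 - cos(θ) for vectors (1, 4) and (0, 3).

With u = (1, 4), v = (0, 3):
u·v = 1·0 + 4·3 = 0 + 12 = 12.
|u| = √(1² + 4²) = √17, |v| = √(0² + 3²) = √9, so |u||v| = √(17·9) = √153.
cos θ = (u·v)/(|u||v|) = 12/√153 ≈ 0.9701
Cosine distance = 1 - cos θ ≈ 1 - 0.9701 = 0.0299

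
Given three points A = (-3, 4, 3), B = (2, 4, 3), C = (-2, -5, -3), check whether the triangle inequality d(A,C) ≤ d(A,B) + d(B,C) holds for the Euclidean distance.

d(A,B) = √(5² + 0² + 0²) = √25 = 5, d(B,C) = √(4² + 9² + 6²) = √133 ≈ 11.5326, d(A,C) = √(1² + 9² + 6²) = √118 ≈ 10.8628.
d(A,C) ≈ 10.8628 ≤ 5 + 11.5326 = 16.5326. Triangle inequality is satisfied.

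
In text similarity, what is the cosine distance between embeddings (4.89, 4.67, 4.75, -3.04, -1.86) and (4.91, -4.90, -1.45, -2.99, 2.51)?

With u = (4.89, 4.67, 4.75, -3.04, -1.86), v = (4.91, -4.90, -1.45, -2.99, 2.51):
u·v = 4.89·4.91 + 4.67·(-4.9) + 4.75·(-1.45) + (-3.04)·(-2.99) + (-1.86)·2.51 = 24.0099 + (-22.883) + (-6.8875) + 9.0896 + (-4.6686) = -1.3396.
|u| = √(4.89² + 4.67² + 4.75² + (-3.04)² + (-1.86)²) = √(23.9121 + 21.8089 + 22.5625 + 9.2416 + 3.4596) = √80.9847, |v| = √(4.91² + (-4.9)² + (-1.45)² + (-2.99)² + 2.51²) = √(24.1081 + 24.01 + 2.1025 + 8.9401 + 6.3001) = √65.4608.
cos θ = (u·v)/(|u||v|) = -1.3396/(√80.9847·√65.4608) ≈ -0.0184
Cosine distance = 1 - cos θ ≈ 1 - (-0.0184) = 1.0184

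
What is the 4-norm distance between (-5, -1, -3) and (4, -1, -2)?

(Σ|x_i - y_i|^4)^(1/4) = (|-5 - 4|^4 + |-1 - (-1)|^4 + |-3 - (-2)|^4)^(1/4)
= (9^4 + 0^4 + 1^4)^(1/4) = (6561 + 0 + 1)^(1/4) = (6562)^(1/4) ≈ 9.0003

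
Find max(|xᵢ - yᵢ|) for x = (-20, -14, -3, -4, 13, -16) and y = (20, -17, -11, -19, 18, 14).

max(|x_i - y_i|) = max(|-20 - 20|, |-14 - (-17)|, |-3 - (-11)|, |-4 - (-19)|, |13 - 18|, |-16 - 14|) = max(40, 3, 8, 15, 5, 30) = 40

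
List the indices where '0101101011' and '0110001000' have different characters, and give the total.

Differing positions: 3, 4, 5, 9, 10. Hamming distance = 5.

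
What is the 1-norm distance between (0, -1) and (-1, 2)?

Σ|x_i - y_i| = |0 - (-1)| + |-1 - 2| = 1 + 3 = 4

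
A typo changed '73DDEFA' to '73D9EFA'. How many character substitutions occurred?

Differing positions: 4. Hamming distance = 1.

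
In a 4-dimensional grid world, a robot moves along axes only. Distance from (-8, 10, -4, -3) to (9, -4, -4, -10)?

Σ|x_i - y_i| = |-8 - 9| + |10 - (-4)| + |-4 - (-4)| + |-3 - (-10)| = 17 + 14 + 0 + 7 = 38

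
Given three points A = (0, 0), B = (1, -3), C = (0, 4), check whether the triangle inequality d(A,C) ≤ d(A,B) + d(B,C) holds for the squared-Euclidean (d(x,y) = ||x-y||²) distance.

d(A,B) = 1² + 3² = 10, d(B,C) = 1² + 7² = 50, d(A,C) = 0² + 4² = 16.
d(A,C) = 16 ≤ 10 + 50 = 60. Triangle inequality is satisfied.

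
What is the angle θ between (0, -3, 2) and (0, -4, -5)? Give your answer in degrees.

With u = (0, -3, 2), v = (0, -4, -5):
u·v = 0·0 + (-3)·(-4) + 2·(-5) = 0 + 12 + (-10) = 2.
|u| = √(0² + (-3)² + 2²) = √13, |v| = √(0² + (-4)² + (-5)²) = √41, so |u||v| = √(13·41) = √533.
cos θ = (u·v)/(|u||v|) = 2/√533 ≈ 0.08663
θ = arccos(0.08663) ≈ 85.03°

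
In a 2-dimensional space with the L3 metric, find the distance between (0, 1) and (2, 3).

(Σ|x_i - y_i|^3)^(1/3) = (|0 - 2|^3 + |1 - 3|^3)^(1/3)
= (2^3 + 2^3)^(1/3) = (8 + 8)^(1/3) = (16)^(1/3) ≈ 2.5198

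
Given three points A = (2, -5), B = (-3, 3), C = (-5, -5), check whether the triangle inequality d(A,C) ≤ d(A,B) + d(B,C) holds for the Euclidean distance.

d(A,B) = √(5² + 8²) = √89 ≈ 9.434, d(B,C) = √(2² + 8²) = √68 ≈ 8.2462, d(A,C) = √(7² + 0²) = √49 = 7.
d(A,C) = 7 ≤ 9.434 + 8.2462 = 17.6802. Triangle inequality is satisfied.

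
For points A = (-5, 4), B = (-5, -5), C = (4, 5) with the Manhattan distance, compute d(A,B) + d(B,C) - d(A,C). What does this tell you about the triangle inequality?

d(A,B) = 0 + 9 = 9, d(B,C) = 9 + 10 = 19, d(A,C) = 9 + 1 = 10.
d(A,B) + d(B,C) - d(A,C) = 9 + 19 - 10 = 28 - 10 = 18. This is ≥ 0, so the triangle inequality holds for these points.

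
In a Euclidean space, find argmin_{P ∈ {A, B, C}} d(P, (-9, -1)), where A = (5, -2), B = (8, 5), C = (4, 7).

Distances: d(A) ≈ 14.0357, d(B) ≈ 18.0278, d(C) ≈ 15.2643. Nearest: A = (5, -2) with distance 14.0357.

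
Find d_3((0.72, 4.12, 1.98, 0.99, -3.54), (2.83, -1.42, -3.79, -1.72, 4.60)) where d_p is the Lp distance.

(Σ|x_i - y_i|^3)^(1/3) = (|0.72 - 2.83|^3 + |4.12 - (-1.42)|^3 + |1.98 - (-3.79)|^3 + |0.99 - (-1.72)|^3 + |-3.54 - 4.6|^3)^(1/3)
= (2.11^3 + 5.54^3 + 5.77^3 + 2.71^3 + 8.14^3)^(1/3) ≈ (9.3939 + 170.0315 + 192.1 + 19.9025 + 539.3531)^(1/3) = (930.781)^(1/3) ≈ 9.7637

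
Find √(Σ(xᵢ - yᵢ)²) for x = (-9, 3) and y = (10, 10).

√(Σ(x_i - y_i)²) = √((-9 - 10)² + (3 - 10)²)
= √((-19)² + (-7)²) = √(361 + 49) = √410 ≈ 20.2485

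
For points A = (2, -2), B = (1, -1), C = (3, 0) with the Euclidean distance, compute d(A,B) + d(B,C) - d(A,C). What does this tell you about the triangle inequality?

d(A,B) = √(1² + 1²) = √2 ≈ 1.4142, d(B,C) = √(2² + 1²) = √5 ≈ 2.2361, d(A,C) = √(1² + 2²) = √5 ≈ 2.2361.
d(A,B) + d(B,C) - d(A,C) = 1.4142 + 2.2361 - 2.2361 = 3.6503 - 2.2361 = 1.4142 (to 4 decimal places). This is ≥ 0, so the triangle inequality holds for these points.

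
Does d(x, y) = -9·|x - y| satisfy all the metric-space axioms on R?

No. With c = -9 < 0, d fails non-negativity: d(6, 10) = -9·|6 - 10| = -9·4 = -36 < 0.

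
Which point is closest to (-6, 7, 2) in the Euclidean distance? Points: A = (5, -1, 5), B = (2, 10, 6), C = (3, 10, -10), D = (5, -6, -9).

Distances: d(A) ≈ 13.9284, d(B) ≈ 9.434, d(C) ≈ 15.2971, d(D) ≈ 20.2731. Nearest: B = (2, 10, 6) with distance 9.434.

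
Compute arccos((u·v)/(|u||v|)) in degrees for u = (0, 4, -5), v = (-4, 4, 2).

With u = (0, 4, -5), v = (-4, 4, 2):
u·v = 0·(-4) + 4·4 + (-5)·2 = 0 + 16 + (-10) = 6.
|u| = √(0² + 4² + (-5)²) = √41, |v| = √((-4)² + 4² + 2²) = √36, so |u||v| = √(41·36) = √1476.
cos θ = (u·v)/(|u||v|) = 6/√1476 ≈ 0.156174
θ = arccos(0.156174) ≈ 81.02°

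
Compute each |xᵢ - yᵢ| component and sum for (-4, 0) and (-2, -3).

Σ|x_i - y_i| = |-4 - (-2)| + |0 - (-3)| = 2 + 3 = 5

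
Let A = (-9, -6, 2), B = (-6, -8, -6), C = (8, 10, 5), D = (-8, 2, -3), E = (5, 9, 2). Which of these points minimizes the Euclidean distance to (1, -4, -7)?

Distances: d(A) ≈ 13.6015, d(B) ≈ 8.124, d(C) ≈ 19.7231, d(D) ≈ 11.5326, d(E) ≈ 16.3095. Nearest: B = (-6, -8, -6) with distance 8.124.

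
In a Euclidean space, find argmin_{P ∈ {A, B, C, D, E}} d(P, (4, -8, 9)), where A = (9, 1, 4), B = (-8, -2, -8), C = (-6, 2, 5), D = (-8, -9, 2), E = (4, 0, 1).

Distances: d(A) ≈ 11.4455, d(B) ≈ 21.6564, d(C) ≈ 14.6969, d(D) ≈ 13.9284, d(E) ≈ 11.3137. Nearest: E = (4, 0, 1) with distance 11.3137.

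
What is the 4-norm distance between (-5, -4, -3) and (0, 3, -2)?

(Σ|x_i - y_i|^4)^(1/4) = (|-5 - 0|^4 + |-4 - 3|^4 + |-3 - (-2)|^4)^(1/4)
= (5^4 + 7^4 + 1^4)^(1/4) = (625 + 2401 + 1)^(1/4) = (3027)^(1/4) ≈ 7.4174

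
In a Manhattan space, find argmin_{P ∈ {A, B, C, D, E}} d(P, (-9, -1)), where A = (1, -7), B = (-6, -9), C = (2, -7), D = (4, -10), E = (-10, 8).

Distances: d(A) = 16, d(B) = 11, d(C) = 17, d(D) = 22, d(E) = 10. Nearest: E = (-10, 8) with distance 10.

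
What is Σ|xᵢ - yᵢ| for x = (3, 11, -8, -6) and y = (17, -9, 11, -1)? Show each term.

Σ|x_i - y_i| = |3 - 17| + |11 - (-9)| + |-8 - 11| + |-6 - (-1)| = 14 + 20 + 19 + 5 = 58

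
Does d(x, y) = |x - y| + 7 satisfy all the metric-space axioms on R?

No. d fails identity of indiscernibles (specifically d(x,x) = 0): d(5, 5) = |5 - 5| + 7 = 0 + 7 = 7 ≠ 0.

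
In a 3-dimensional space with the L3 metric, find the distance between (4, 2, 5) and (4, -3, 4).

(Σ|x_i - y_i|^3)^(1/3) = (|4 - 4|^3 + |2 - (-3)|^3 + |5 - 4|^3)^(1/3)
= (0^3 + 5^3 + 1^3)^(1/3) = (0 + 125 + 1)^(1/3) = (126)^(1/3) ≈ 5.0133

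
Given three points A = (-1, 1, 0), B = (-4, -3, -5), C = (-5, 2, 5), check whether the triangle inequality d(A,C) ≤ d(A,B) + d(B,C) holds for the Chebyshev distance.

d(A,B) = max(3, 4, 5) = 5, d(B,C) = max(1, 5, 10) = 10, d(A,C) = max(4, 1, 5) = 5.
d(A,C) = 5 ≤ 5 + 10 = 15. Triangle inequality is satisfied.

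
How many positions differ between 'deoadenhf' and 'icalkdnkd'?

Differing positions: 1, 2, 3, 4, 5, 6, 8, 9. Hamming distance = 8.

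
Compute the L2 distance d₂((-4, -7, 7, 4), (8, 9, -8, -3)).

√(Σ(x_i - y_i)²) = √((-4 - 8)² + (-7 - 9)² + (7 - (-8))² + (4 - (-3))²)
= √((-12)² + (-16)² + 15² + 7²) = √(144 + 256 + 225 + 49) = √674 ≈ 25.9615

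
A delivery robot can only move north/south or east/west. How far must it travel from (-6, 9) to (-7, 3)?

Σ|x_i - y_i| = |-6 - (-7)| + |9 - 3| = 1 + 6 = 7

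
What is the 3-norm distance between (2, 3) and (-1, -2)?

(Σ|x_i - y_i|^3)^(1/3) = (|2 - (-1)|^3 + |3 - (-2)|^3)^(1/3)
= (3^3 + 5^3)^(1/3) = (27 + 125)^(1/3) = (152)^(1/3) ≈ 5.3368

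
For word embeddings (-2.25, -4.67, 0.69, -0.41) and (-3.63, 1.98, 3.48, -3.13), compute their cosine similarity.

With u = (-2.25, -4.67, 0.69, -0.41), v = (-3.63, 1.98, 3.48, -3.13):
u·v = (-2.25)·(-3.63) + (-4.67)·1.98 + 0.69·3.48 + (-0.41)·(-3.13) = 8.1675 + (-9.2466) + 2.4012 + 1.2833 = 2.6054.
|u| = √((-2.25)² + (-4.67)² + 0.69² + (-0.41)²) = √(5.0625 + 21.8089 + 0.4761 + 0.1681) = √27.5156, |v| = √((-3.63)² + 1.98² + 3.48² + (-3.13)²) = √(13.1769 + 3.9204 + 12.1104 + 9.7969) = √39.0046.
cos θ = (u·v)/(|u||v|) = 2.6054/(√27.5156·√39.0046) ≈ 0.0795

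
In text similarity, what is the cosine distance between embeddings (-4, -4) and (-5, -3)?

With u = (-4, -4), v = (-5, -3):
u·v = (-4)·(-5) + (-4)·(-3) = 20 + 12 = 32.
|u| = √((-4)² + (-4)²) = √32, |v| = √((-5)² + (-3)²) = √34, so |u||v| = √(32·34) = √1088.
cos θ = (u·v)/(|u||v|) = 32/√1088 ≈ 0.9701
Cosine distance = 1 - cos θ ≈ 1 - 0.9701 = 0.0299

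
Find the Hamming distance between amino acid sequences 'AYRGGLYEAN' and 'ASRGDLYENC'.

Differing positions: 2, 5, 9, 10. Hamming distance = 4.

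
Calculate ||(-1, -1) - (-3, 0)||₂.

√(Σ(x_i - y_i)²) = √((-1 - (-3))² + (-1 - 0)²)
= √(2² + (-1)²) = √(4 + 1) = √5 ≈ 2.2361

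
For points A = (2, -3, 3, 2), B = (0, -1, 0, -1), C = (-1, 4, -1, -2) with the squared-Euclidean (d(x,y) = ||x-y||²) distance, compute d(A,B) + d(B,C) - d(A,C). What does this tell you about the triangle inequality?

d(A,B) = 2² + 2² + 3² + 3² = 26, d(B,C) = 1² + 5² + 1² + 1² = 28, d(A,C) = 3² + 7² + 4² + 4² = 90.
d(A,B) + d(B,C) - d(A,C) = 26 + 28 - 90 = 54 - 90 = -36. This is < 0, so the triangle inequality FAILS for these points (squared-Euclidean is not a metric).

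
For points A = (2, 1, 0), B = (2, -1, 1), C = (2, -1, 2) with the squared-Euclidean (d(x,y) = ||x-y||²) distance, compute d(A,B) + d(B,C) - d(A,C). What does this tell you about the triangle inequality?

d(A,B) = 0² + 2² + 1² = 5, d(B,C) = 0² + 0² + 1² = 1, d(A,C) = 0² + 2² + 2² = 8.
d(A,B) + d(B,C) - d(A,C) = 5 + 1 - 8 = 6 - 8 = -2. This is < 0, so the triangle inequality FAILS for these points (squared-Euclidean is not a metric).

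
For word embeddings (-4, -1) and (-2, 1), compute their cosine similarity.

With u = (-4, -1), v = (-2, 1):
u·v = (-4)·(-2) + (-1)·1 = 8 + (-1) = 7.
|u| = √((-4)² + (-1)²) = √17, |v| = √((-2)² + 1²) = √5, so |u||v| = √(17·5) = √85.
cos θ = (u·v)/(|u||v|) = 7/√85 ≈ 0.7593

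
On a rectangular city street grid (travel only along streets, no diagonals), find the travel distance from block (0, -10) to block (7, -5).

Σ|x_i - y_i| = |0 - 7| + |-10 - (-5)| = 7 + 5 = 12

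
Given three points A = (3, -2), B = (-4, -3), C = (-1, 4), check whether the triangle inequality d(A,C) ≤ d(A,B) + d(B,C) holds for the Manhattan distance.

d(A,B) = 7 + 1 = 8, d(B,C) = 3 + 7 = 10, d(A,C) = 4 + 6 = 10.
d(A,C) = 10 ≤ 8 + 10 = 18. Triangle inequality is satisfied.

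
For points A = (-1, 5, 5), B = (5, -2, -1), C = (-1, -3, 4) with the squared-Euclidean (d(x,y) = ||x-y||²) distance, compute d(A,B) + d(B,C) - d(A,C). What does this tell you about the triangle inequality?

d(A,B) = 6² + 7² + 6² = 121, d(B,C) = 6² + 1² + 5² = 62, d(A,C) = 0² + 8² + 1² = 65.
d(A,B) + d(B,C) - d(A,C) = 121 + 62 - 65 = 183 - 65 = 118. This is ≥ 0, so the triangle inequality holds for these points.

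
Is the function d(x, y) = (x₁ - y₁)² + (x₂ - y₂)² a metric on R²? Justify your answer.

No. The squared Euclidean distance fails the triangle inequality. Counterexample: x = (0, 0), y = (4, 3), z = (8, 6). d(x,z) = 8² + 6² = 100, but d(x,y) + d(y,z) = (4² + 3²) + (4² + 3²) = 25 + 25 = 50. Since 100 > 50, the triangle inequality is violated. (Note: √d, the ordinary Euclidean distance, IS a metric.)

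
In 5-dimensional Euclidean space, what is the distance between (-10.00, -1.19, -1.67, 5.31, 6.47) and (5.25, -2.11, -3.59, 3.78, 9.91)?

√(Σ(x_i - y_i)²) = √((-10 - 5.25)² + (-1.19 - (-2.11))² + (-1.67 - (-3.59))² + (5.31 - 3.78)² + (6.47 - 9.91)²)
= √((-15.25)² + 0.92² + 1.92² + 1.53² + (-3.44)²) = √(232.5625 + 0.8464 + 3.6864 + 2.3409 + 11.8336) = √251.2698 ≈ 15.8515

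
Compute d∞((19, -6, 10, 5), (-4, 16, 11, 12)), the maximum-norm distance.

max(|x_i - y_i|) = max(|19 - (-4)|, |-6 - 16|, |10 - 11|, |5 - 12|) = max(23, 22, 1, 7) = 23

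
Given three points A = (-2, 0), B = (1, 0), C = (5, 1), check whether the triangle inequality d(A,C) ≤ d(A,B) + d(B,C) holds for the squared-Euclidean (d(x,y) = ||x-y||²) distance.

d(A,B) = 3² + 0² = 9, d(B,C) = 4² + 1² = 17, d(A,C) = 7² + 1² = 50.
d(A,C) = 50 > 9 + 17 = 26. Triangle inequality is VIOLATED. (Squared-Euclidean is not a metric — this is a counterexample.)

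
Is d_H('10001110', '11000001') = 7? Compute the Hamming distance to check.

Differing positions: 2, 5, 6, 7, 8. Hamming distance = 5, so the claim that d_H = 7 is false.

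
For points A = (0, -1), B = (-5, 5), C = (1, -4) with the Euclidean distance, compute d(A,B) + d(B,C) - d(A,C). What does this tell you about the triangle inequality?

d(A,B) = √(5² + 6²) = √61 ≈ 7.8102, d(B,C) = √(6² + 9²) = √117 ≈ 10.8167, d(A,C) = √(1² + 3²) = √10 ≈ 3.1623.
d(A,B) + d(B,C) - d(A,C) = 7.8102 + 10.8167 - 3.1623 = 18.6269 - 3.1623 = 15.4646 (to 4 decimal places). This is ≥ 0, so the triangle inequality holds for these points.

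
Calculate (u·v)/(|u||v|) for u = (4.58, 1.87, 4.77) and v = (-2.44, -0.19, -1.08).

With u = (4.58, 1.87, 4.77), v = (-2.44, -0.19, -1.08):
u·v = 4.58·(-2.44) + 1.87·(-0.19) + 4.77·(-1.08) = (-11.1752) + (-0.3553) + (-5.1516) = -16.6821.
|u| = √(4.58² + 1.87² + 4.77²) = √(20.9764 + 3.4969 + 22.7529) = √47.2262, |v| = √((-2.44)² + (-0.19)² + (-1.08)²) = √(5.9536 + 0.0361 + 1.1664) = √7.1561.
cos θ = (u·v)/(|u||v|) = -16.6821/(√47.2262·√7.1561) ≈ -0.9074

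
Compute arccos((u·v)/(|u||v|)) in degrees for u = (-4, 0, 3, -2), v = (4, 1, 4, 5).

With u = (-4, 0, 3, -2), v = (4, 1, 4, 5):
u·v = (-4)·4 + 0·1 + 3·4 + (-2)·5 = (-16) + 0 + 12 + (-10) = -14.
|u| = √((-4)² + 0² + 3² + (-2)²) = √29, |v| = √(4² + 1² + 4² + 5²) = √58, so |u||v| = √(29·58) = √1682.
cos θ = (u·v)/(|u||v|) = -14/√1682 ≈ -0.341362
θ = arccos(-0.341362) ≈ 109.96°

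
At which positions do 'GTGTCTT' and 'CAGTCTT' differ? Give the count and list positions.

Differing positions: 1, 2. Hamming distance = 2.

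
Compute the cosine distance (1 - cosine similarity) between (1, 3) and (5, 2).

With u = (1, 3), v = (5, 2):
u·v = 1·5 + 3·2 = 5 + 6 = 11.
|u| = √(1² + 3²) = √10, |v| = √(5² + 2²) = √29, so |u||v| = √(10·29) = √290.
cos θ = (u·v)/(|u||v|) = 11/√290 ≈ 0.6459
Cosine distance = 1 - cos θ ≈ 1 - 0.6459 = 0.3541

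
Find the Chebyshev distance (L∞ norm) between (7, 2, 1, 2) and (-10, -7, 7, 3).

max(|x_i - y_i|) = max(|7 - (-10)|, |2 - (-7)|, |1 - 7|, |2 - 3|) = max(17, 9, 6, 1) = 17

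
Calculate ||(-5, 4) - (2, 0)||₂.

√(Σ(x_i - y_i)²) = √((-5 - 2)² + (4 - 0)²)
= √((-7)² + 4²) = √(49 + 16) = √65 ≈ 8.0623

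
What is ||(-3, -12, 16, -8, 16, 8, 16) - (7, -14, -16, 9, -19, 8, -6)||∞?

max(|x_i - y_i|) = max(|-3 - 7|, |-12 - (-14)|, |16 - (-16)|, |-8 - 9|, |16 - (-19)|, |8 - 8|, |16 - (-6)|) = max(10, 2, 32, 17, 35, 0, 22) = 35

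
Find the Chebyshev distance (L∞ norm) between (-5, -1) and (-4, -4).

max(|x_i - y_i|) = max(|-5 - (-4)|, |-1 - (-4)|) = max(1, 3) = 3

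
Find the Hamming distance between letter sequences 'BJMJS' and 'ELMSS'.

Differing positions: 1, 2, 4. Hamming distance = 3.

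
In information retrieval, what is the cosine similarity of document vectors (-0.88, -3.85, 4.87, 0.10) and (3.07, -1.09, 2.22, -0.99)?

With u = (-0.88, -3.85, 4.87, 0.10), v = (3.07, -1.09, 2.22, -0.99):
u·v = (-0.88)·3.07 + (-3.85)·(-1.09) + 4.87·2.22 + 0.1·(-0.99) = (-2.7016) + 4.1965 + 10.8114 + (-0.099) = 12.2073.
|u| = √((-0.88)² + (-3.85)² + 4.87² + 0.1²) = √(0.7744 + 14.8225 + 23.7169 + 0.01) = √39.3238, |v| = √(3.07² + (-1.09)² + 2.22² + (-0.99)²) = √(9.4249 + 1.1881 + 4.9284 + 0.9801) = √16.5215.
cos θ = (u·v)/(|u||v|) = 12.2073/(√39.3238·√16.5215) ≈ 0.4789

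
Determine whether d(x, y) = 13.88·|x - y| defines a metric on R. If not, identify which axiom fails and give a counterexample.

Yes. Since |x - y| is a metric on R and 13.88 > 0, the positive scalar multiple 13.88·|x - y| is also a metric: scaling by a positive constant preserves non-negativity, identity (d=0 ⟺ |x-y|=0 ⟺ x=y), symmetry, and the triangle inequality.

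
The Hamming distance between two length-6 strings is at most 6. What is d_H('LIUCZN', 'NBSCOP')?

Differing positions: 1, 2, 3, 5, 6. Hamming distance = 5. The maximum possible Hamming distance for length-6 strings is 6, so d_H/6 = 5/6 ≈ 0.8333.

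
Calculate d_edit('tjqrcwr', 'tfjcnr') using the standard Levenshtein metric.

Let D[i][j] be the edit distance between the first i characters of 'tjqrcwr' and the first j characters of 'tfjcnr', with D[i][0] = i, D[0][j] = j, and D[i][j] = D[i-1][j-1] if the characters match, else 1 + min(D[i-1][j], D[i][j-1], D[i-1][j-1]). Filling the table (rows: prefixes of 'tjqrcwr', columns: prefixes of 'tfjcnr'):
     ε  t  f  j  c  n  r
  ε  0  1  2  3  4  5  6
  t  1  0  1  2  3  4  5
  j  2  1  1  1  2  3  4
  q  3  2  2  2  2  3  4
  r  4  3  3  3  3  3  3
  c  5  4  4  4  3  4  4
  w  6  5  5  5  4  4  5
  r  7  6  6  6  5  5  4
The bottom-right entry gives D[7][6] = 4, so no sequence of fewer than 4 edits works. Backtracking through the table gives one optimal edit sequence (4 edits):
  tjqrcwr → tqrcwr (del j @2)
  tqrcwr → tfrcwr (sub q→f @2)
  tfrcwr → tfjcwr (sub r→j @3)
  tfjcwr → tfjcnr (sub w→n @5)
Edit distance = 4.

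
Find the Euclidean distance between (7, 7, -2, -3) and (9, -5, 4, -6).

√(Σ(x_i - y_i)²) = √((7 - 9)² + (7 - (-5))² + (-2 - 4)² + (-3 - (-6))²)
= √((-2)² + 12² + (-6)² + 3²) = √(4 + 144 + 36 + 9) = √193 ≈ 13.8924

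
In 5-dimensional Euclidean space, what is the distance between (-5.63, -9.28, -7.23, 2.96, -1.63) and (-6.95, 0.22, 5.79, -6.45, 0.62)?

√(Σ(x_i - y_i)²) = √((-5.63 - (-6.95))² + (-9.28 - 0.22)² + (-7.23 - 5.79)² + (2.96 - (-6.45))² + (-1.63 - 0.62)²)
= √(1.32² + (-9.5)² + (-13.02)² + 9.41² + (-2.25)²) = √(1.7424 + 90.25 + 169.5204 + 88.5481 + 5.0625) = √355.1234 ≈ 18.8447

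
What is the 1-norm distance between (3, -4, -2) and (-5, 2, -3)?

Σ|x_i - y_i| = |3 - (-5)| + |-4 - 2| + |-2 - (-3)| = 8 + 6 + 1 = 15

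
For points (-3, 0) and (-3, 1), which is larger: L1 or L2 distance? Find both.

L1 = |-3 - (-3)| + |0 - 1| = 0 + 1 = 1
L2 = √(0² + 1²) = √1 = 1
L1 ≥ L2 always (equality iff movement is along one axis); L1 = L2 here (movement is along a single axis).
Ratio L1/L2 = 1/1 = 1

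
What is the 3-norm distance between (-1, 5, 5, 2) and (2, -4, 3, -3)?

(Σ|x_i - y_i|^3)^(1/3) = (|-1 - 2|^3 + |5 - (-4)|^3 + |5 - 3|^3 + |2 - (-3)|^3)^(1/3)
= (3^3 + 9^3 + 2^3 + 5^3)^(1/3) = (27 + 729 + 8 + 125)^(1/3) = (889)^(1/3) ≈ 9.6154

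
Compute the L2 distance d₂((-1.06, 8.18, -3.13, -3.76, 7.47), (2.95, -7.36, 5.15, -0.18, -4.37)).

√(Σ(x_i - y_i)²) = √((-1.06 - 2.95)² + (8.18 - (-7.36))² + (-3.13 - 5.15)² + (-3.76 - (-0.18))² + (7.47 - (-4.37))²)
= √((-4.01)² + 15.54² + (-8.28)² + (-3.58)² + 11.84²) = √(16.0801 + 241.4916 + 68.5584 + 12.8164 + 140.1856) = √479.1321 ≈ 21.8891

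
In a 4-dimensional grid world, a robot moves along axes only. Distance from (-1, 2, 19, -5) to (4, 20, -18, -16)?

Σ|x_i - y_i| = |-1 - 4| + |2 - 20| + |19 - (-18)| + |-5 - (-16)| = 5 + 18 + 37 + 11 = 71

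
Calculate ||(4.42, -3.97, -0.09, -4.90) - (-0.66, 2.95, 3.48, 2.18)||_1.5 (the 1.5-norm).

(Σ|x_i - y_i|^1.5)^(1/1.5) = (|4.42 - (-0.66)|^1.5 + |-3.97 - 2.95|^1.5 + |-0.09 - 3.48|^1.5 + |-4.9 - 2.18|^1.5)^(1/1.5)
= (5.08^1.5 + 6.92^1.5 + 3.57^1.5 + 7.08^1.5)^(1/1.5) ≈ (11.4497 + 18.2037 + 6.7453 + 18.8387)^(1/1.5) = (55.2374)^(1/1.5) ≈ 14.504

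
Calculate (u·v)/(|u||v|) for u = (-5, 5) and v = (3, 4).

With u = (-5, 5), v = (3, 4):
u·v = (-5)·3 + 5·4 = (-15) + 20 = 5.
|u| = √((-5)² + 5²) = √50, |v| = √(3² + 4²) = √25, so |u||v| = √(50·25) = √1250.
cos θ = (u·v)/(|u||v|) = 5/√1250 ≈ 0.1414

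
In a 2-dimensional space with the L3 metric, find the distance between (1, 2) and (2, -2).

(Σ|x_i - y_i|^3)^(1/3) = (|1 - 2|^3 + |2 - (-2)|^3)^(1/3)
= (1^3 + 4^3)^(1/3) = (1 + 64)^(1/3) = (65)^(1/3) ≈ 4.0207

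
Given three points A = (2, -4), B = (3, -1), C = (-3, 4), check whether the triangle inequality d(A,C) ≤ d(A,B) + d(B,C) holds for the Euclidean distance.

d(A,B) = √(1² + 3²) = √10 ≈ 3.1623, d(B,C) = √(6² + 5²) = √61 ≈ 7.8102, d(A,C) = √(5² + 8²) = √89 ≈ 9.434.
d(A,C) ≈ 9.434 ≤ 3.1623 + 7.8102 = 10.9725. Triangle inequality is satisfied.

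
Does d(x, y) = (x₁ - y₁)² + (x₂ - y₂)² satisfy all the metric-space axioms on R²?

No. The squared Euclidean distance fails the triangle inequality. Counterexample: x = (0, 0), y = (4, 1), z = (8, 2). d(x,z) = 8² + 2² = 68, but d(x,y) + d(y,z) = (4² + 1²) + (4² + 1²) = 17 + 17 = 34. Since 68 > 34, the triangle inequality is violated. (Note: √d, the ordinary Euclidean distance, IS a metric.)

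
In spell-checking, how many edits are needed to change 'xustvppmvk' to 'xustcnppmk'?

Let D[i][j] be the edit distance between the first i characters of 'xustvppmvk' and the first j characters of 'xustcnppmk', with D[i][0] = i, D[0][j] = j, and D[i][j] = D[i-1][j-1] if the characters match, else 1 + min(D[i-1][j], D[i][j-1], D[i-1][j-1]). Filling the table (rows: prefixes of 'xustvppmvk', columns: prefixes of 'xustcnppmk'):
     ε  x  u  s  t  c  n  p  p  m  k
  ε  0  1  2  3  4  5  6  7  8  9 10
  x  1  0  1  2  3  4  5  6  7  8  9
  u  2  1  0  1  2  3  4  5  6  7  8
  s  3  2  1  0  1  2  3  4  5  6  7
  t  4  3  2  1  0  1  2  3  4  5  6
  v  5  4  3  2  1  1  2  3  4  5  6
  p  6  5  4  3  2  2  2  2  3  4  5
  p  7  6  5  4  3  3  3  2  2  3  4
  m  8  7  6  5  4  4  4  3  3  2  3
  v  9  8  7  6  5  5  5  4  4  3  3
  k 10  9  8  7  6  6  6  5  5  4  3
The bottom-right entry gives D[10][10] = 3, so no sequence of fewer than 3 edits works. Backtracking through the table gives one optimal edit sequence (3 edits):
  xustvppmvk → xustcvppmvk (ins c @5)
  xustcvppmvk → xustcnppmvk (sub v→n @6)
  xustcnppmvk → xustcnppmk (del v @10)
Edit distance = 3.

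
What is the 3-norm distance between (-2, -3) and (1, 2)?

(Σ|x_i - y_i|^3)^(1/3) = (|-2 - 1|^3 + |-3 - 2|^3)^(1/3)
= (3^3 + 5^3)^(1/3) = (27 + 125)^(1/3) = (152)^(1/3) ≈ 5.3368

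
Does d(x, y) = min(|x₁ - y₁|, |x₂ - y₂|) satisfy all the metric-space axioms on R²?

No. d fails identity of indiscernibles: take x = (4, 0) and y = (4, 3). Then d(x,y) = min(|4 - 4|, |0 - 3|) = min(0, 3) = 0, yet x ≠ y.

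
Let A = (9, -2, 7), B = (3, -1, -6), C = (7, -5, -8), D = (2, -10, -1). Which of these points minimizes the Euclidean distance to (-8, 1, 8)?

Distances: d(A) ≈ 17.2916, d(B) ≈ 17.9165, d(C) ≈ 22.7376, d(D) ≈ 17.3781. Nearest: A = (9, -2, 7) with distance 17.2916.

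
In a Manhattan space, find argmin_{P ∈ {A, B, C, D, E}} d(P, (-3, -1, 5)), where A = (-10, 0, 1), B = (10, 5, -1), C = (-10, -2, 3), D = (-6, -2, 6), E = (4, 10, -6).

Distances: d(A) = 12, d(B) = 25, d(C) = 10, d(D) = 5, d(E) = 29. Nearest: D = (-6, -2, 6) with distance 5.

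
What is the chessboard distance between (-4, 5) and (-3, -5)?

max(|x_i - y_i|) = max(|-4 - (-3)|, |5 - (-5)|) = max(1, 10) = 10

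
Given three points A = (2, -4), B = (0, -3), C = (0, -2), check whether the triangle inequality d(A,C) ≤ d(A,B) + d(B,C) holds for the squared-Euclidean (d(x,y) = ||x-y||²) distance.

d(A,B) = 2² + 1² = 5, d(B,C) = 0² + 1² = 1, d(A,C) = 2² + 2² = 8.
d(A,C) = 8 > 5 + 1 = 6. Triangle inequality is VIOLATED. (Squared-Euclidean is not a metric — this is a counterexample.)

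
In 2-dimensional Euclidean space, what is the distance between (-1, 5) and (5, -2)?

√(Σ(x_i - y_i)²) = √((-1 - 5)² + (5 - (-2))²)
= √((-6)² + 7²) = √(36 + 49) = √85 ≈ 9.2195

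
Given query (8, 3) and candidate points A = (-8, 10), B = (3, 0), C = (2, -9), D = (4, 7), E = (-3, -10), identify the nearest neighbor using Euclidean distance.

Distances: d(A) ≈ 17.4642, d(B) ≈ 5.831, d(C) ≈ 13.4164, d(D) ≈ 5.6569, d(E) ≈ 17.0294. Nearest: D = (4, 7) with distance 5.6569.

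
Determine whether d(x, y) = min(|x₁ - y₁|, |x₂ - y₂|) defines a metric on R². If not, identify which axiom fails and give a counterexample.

No. d fails identity of indiscernibles: take x = (-4, 0) and y = (-4, 8). Then d(x,y) = min(|-4 - (-4)|, |0 - 8|) = min(0, 8) = 0, yet x ≠ y.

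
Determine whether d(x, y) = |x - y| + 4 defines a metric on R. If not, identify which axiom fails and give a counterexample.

No. d fails identity of indiscernibles (specifically d(x,x) = 0): d(0, 0) = |0 - 0| + 4 = 0 + 4 = 4 ≠ 0.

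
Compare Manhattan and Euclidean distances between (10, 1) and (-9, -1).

L1 = |10 - (-9)| + |1 - (-1)| = 19 + 2 = 21
L2 = √(19² + 2²) = √365 ≈ 19.105
L1 ≥ L2 always (equality iff movement is along one axis); L1 > L2 here.
Ratio L1/L2 = 21/√365 ≈ 1.0992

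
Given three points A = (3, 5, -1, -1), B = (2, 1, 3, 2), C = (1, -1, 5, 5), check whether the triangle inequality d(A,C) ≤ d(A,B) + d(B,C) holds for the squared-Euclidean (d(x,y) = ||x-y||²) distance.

d(A,B) = 1² + 4² + 4² + 3² = 42, d(B,C) = 1² + 2² + 2² + 3² = 18, d(A,C) = 2² + 6² + 6² + 6² = 112.
d(A,C) = 112 > 42 + 18 = 60. Triangle inequality is VIOLATED. (Squared-Euclidean is not a metric — this is a counterexample.)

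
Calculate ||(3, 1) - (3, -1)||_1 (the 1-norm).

Σ|x_i - y_i| = |3 - 3| + |1 - (-1)| = 0 + 2 = 2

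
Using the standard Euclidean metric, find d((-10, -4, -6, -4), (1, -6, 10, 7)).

√(Σ(x_i - y_i)²) = √((-10 - 1)² + (-4 - (-6))² + (-6 - 10)² + (-4 - 7)²)
= √((-11)² + 2² + (-16)² + (-11)²) = √(121 + 4 + 256 + 121) = √502 ≈ 22.4054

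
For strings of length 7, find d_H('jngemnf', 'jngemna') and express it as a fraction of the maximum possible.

Differing positions: 7. Hamming distance = 1. The maximum possible Hamming distance for length-7 strings is 7, so d_H/7 = 1/7 ≈ 0.1429.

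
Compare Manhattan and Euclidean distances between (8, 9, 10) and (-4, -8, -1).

L1 = |8 - (-4)| + |9 - (-8)| + |10 - (-1)| = 12 + 17 + 11 = 40
L2 = √(12² + 17² + 11²) = √554 ≈ 23.5372
L1 ≥ L2 always (equality iff movement is along one axis); L1 > L2 here.
Ratio L1/L2 = 40/√554 ≈ 1.6994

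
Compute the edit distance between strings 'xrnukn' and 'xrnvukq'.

Let D[i][j] be the edit distance between the first i characters of 'xrnukn' and the first j characters of 'xrnvukq', with D[i][0] = i, D[0][j] = j, and D[i][j] = D[i-1][j-1] if the characters match, else 1 + min(D[i-1][j], D[i][j-1], D[i-1][j-1]). Filling the table (rows: prefixes of 'xrnukn', columns: prefixes of 'xrnvukq'):
     ε  x  r  n  v  u  k  q
  ε  0  1  2  3  4  5  6  7
  x  1  0  1  2  3  4  5  6
  r  2  1  0  1  2  3  4  5
  n  3  2  1  0  1  2  3  4
  u  4  3  2  1  1  1  2  3
  k  5  4  3  2  2  2  1  2
  n  6  5  4  3  3  3  2  2
The bottom-right entry gives D[6][7] = 2, so no sequence of fewer than 2 edits works. Backtracking through the table gives one optimal edit sequence (2 edits):
  xrnukn → xrnvukn (ins v @4)
  xrnvukn → xrnvukq (sub n→q @7)
Edit distance = 2.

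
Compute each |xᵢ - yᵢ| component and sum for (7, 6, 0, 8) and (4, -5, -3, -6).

Σ|x_i - y_i| = |7 - 4| + |6 - (-5)| + |0 - (-3)| + |8 - (-6)| = 3 + 11 + 3 + 14 = 31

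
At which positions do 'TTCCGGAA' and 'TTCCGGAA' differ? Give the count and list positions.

Differing positions: none. Hamming distance = 0.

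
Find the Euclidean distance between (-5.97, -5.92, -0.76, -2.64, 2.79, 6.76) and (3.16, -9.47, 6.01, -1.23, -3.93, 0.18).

√(Σ(x_i - y_i)²) = √((-5.97 - 3.16)² + (-5.92 - (-9.47))² + (-0.76 - 6.01)² + (-2.64 - (-1.23))² + (2.79 - (-3.93))² + (6.76 - 0.18)²)
= √((-9.13)² + 3.55² + (-6.77)² + (-1.41)² + 6.72² + 6.58²) = √(83.3569 + 12.6025 + 45.8329 + 1.9881 + 45.1584 + 43.2964) = √232.2352 ≈ 15.2393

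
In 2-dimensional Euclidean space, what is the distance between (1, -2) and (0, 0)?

√(Σ(x_i - y_i)²) = √((1 - 0)² + (-2 - 0)²)
= √(1² + (-2)²) = √(1 + 4) = √5 ≈ 2.2361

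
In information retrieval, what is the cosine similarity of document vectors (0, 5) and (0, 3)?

With u = (0, 5), v = (0, 3):
u·v = 0·0 + 5·3 = 0 + 15 = 15.
|u| = √(0² + 5²) = √25, |v| = √(0² + 3²) = √9, so |u||v| = √(25·9) = √225 = 15.
cos θ = (u·v)/(|u||v|) = 15/15 = 1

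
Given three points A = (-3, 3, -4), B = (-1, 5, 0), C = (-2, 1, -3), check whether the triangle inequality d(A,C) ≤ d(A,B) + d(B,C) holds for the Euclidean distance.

d(A,B) = √(2² + 2² + 4²) = √24 ≈ 4.899, d(B,C) = √(1² + 4² + 3²) = √26 ≈ 5.099, d(A,C) = √(1² + 2² + 1²) = √6 ≈ 2.4495.
d(A,C) ≈ 2.4495 ≤ 4.899 + 5.099 = 9.998. Triangle inequality is satisfied.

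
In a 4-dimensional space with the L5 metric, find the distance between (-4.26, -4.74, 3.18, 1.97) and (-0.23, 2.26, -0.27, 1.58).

(Σ|x_i - y_i|^5)^(1/5) = (|-4.26 - (-0.23)|^5 + |-4.74 - 2.26|^5 + |3.18 - (-0.27)|^5 + |1.97 - 1.58|^5)^(1/5)
= (4.03^5 + 7^5 + 3.45^5 + 0.39^5)^(1/5) ≈ (1062.9803 + 16807 + 488.7598 + 0.009)^(1/5) = (18358.7491)^(1/5) ≈ 7.1247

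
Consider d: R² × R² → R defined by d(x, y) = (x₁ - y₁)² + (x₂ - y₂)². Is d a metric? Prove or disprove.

No. The squared Euclidean distance fails the triangle inequality. Counterexample: x = (0, 0), y = (4, 5), z = (8, 10). d(x,z) = 8² + 10² = 164, but d(x,y) + d(y,z) = (4² + 5²) + (4² + 5²) = 41 + 41 = 82. Since 164 > 82, the triangle inequality is violated. (Note: √d, the ordinary Euclidean distance, IS a metric.)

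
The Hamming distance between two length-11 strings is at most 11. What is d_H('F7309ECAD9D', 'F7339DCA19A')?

Differing positions: 4, 6, 9, 11. Hamming distance = 4. The maximum possible Hamming distance for length-11 strings is 11, so d_H/11 = 4/11 ≈ 0.3636.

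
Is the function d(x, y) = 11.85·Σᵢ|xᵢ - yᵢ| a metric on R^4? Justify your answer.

Yes. The L1 (Manhattan) norm induces a metric on R^4, and multiplying a metric by a positive constant 11.85 > 0 preserves all four axioms: non-negativity (11.85·||x-y|| ≥ 0), identity (11.85·||x-y|| = 0 ⟺ ||x-y|| = 0 ⟺ x = y), symmetry (||x-y|| = ||y-x||), and the triangle inequality (11.85·||x-z|| ≤ 11.85·||x-y|| + 11.85·||y-z||). So d is a metric.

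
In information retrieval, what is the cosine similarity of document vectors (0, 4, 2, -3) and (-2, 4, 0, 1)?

With u = (0, 4, 2, -3), v = (-2, 4, 0, 1):
u·v = 0·(-2) + 4·4 + 2·0 + (-3)·1 = 0 + 16 + 0 + (-3) = 13.
|u| = √(0² + 4² + 2² + (-3)²) = √29, |v| = √((-2)² + 4² + 0² + 1²) = √21, so |u||v| = √(29·21) = √609.
cos θ = (u·v)/(|u||v|) = 13/√609 ≈ 0.5268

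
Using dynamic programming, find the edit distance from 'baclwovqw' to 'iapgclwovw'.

Let D[i][j] be the edit distance between the first i characters of 'baclwovqw' and the first j characters of 'iapgclwovw', with D[i][0] = i, D[0][j] = j, and D[i][j] = D[i-1][j-1] if the characters match, else 1 + min(D[i-1][j], D[i][j-1], D[i-1][j-1]). Filling the table (rows: prefixes of 'baclwovqw', columns: prefixes of 'iapgclwovw'):
     ε  i  a  p  g  c  l  w  o  v  w
  ε  0  1  2  3  4  5  6  7  8  9 10
  b  1  1  2  3  4  5  6  7  8  9 10
  a  2  2  1  2  3  4  5  6  7  8  9
  c  3  3  2  2  3  3  4  5  6  7  8
  l  4  4  3  3  3  4  3  4  5  6  7
  w  5  5  4  4  4  4  4  3  4  5  6
  o  6  6  5  5  5  5  5  4  3  4  5
  v  7  7  6  6  6  6  6  5  4  3  4
  q  8  8  7  7  7  7  7  6  5  4  4
  w  9  9  8  8  8  8  8  7  6  5  4
The bottom-right entry gives D[9][10] = 4, so no sequence of fewer than 4 edits works. Backtracking through the table gives one optimal edit sequence (4 edits):
  baclwovqw → iaclwovqw (sub b→i @1)
  iaclwovqw → iapclwovqw (ins p @3)
  iapclwovqw → iapgclwovqw (ins g @4)
  iapgclwovqw → iapgclwovw (del q @10)
Edit distance = 4.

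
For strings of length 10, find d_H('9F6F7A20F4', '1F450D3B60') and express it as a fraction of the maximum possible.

Differing positions: 1, 3, 4, 5, 6, 7, 8, 9, 10. Hamming distance = 9. The maximum possible Hamming distance for length-10 strings is 10, so d_H/10 = 9/10 = 0.9.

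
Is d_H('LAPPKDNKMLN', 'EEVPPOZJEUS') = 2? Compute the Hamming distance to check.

Differing positions: 1, 2, 3, 5, 6, 7, 8, 9, 10, 11. Hamming distance = 10, so the claim that d_H = 2 is false.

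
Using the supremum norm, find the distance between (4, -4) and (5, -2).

max(|x_i - y_i|) = max(|4 - 5|, |-4 - (-2)|) = max(1, 2) = 2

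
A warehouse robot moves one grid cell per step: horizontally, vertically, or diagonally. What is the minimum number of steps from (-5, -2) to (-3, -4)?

max(|x_i - y_i|) = max(|-5 - (-3)|, |-2 - (-4)|) = max(2, 2) = 2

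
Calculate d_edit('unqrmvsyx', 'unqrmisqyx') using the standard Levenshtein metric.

Let D[i][j] be the edit distance between the first i characters of 'unqrmvsyx' and the first j characters of 'unqrmisqyx', with D[i][0] = i, D[0][j] = j, and D[i][j] = D[i-1][j-1] if the characters match, else 1 + min(D[i-1][j], D[i][j-1], D[i-1][j-1]). Filling the table (rows: prefixes of 'unqrmvsyx', columns: prefixes of 'unqrmisqyx'):
     ε  u  n  q  r  m  i  s  q  y  x
  ε  0  1  2  3  4  5  6  7  8  9 10
  u  1  0  1  2  3  4  5  6  7  8  9
  n  2  1  0  1  2  3  4  5  6  7  8
  q  3  2  1  0  1  2  3  4  5  6  7
  r  4  3  2  1  0  1  2  3  4  5  6
  m  5  4  3  2  1  0  1  2  3  4  5
  v  6  5  4  3  2  1  1  2  3  4  5
  s  7  6  5  4  3  2  2  1  2  3  4
  y  8  7  6  5  4  3  3  2  2  2  3
  x  9  8  7  6  5  4  4  3  3  3  2
The bottom-right entry gives D[9][10] = 2, so no sequence of fewer than 2 edits works. Backtracking through the table gives one optimal edit sequence (2 edits):
  unqrmvsyx → unqrmisyx (sub v→i @6)
  unqrmisyx → unqrmisqyx (ins q @8)
Edit distance = 2.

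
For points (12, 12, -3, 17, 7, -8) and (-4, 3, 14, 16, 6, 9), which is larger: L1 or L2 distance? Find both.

L1 = |12 - (-4)| + |12 - 3| + |-3 - 14| + |17 - 16| + |7 - 6| + |-8 - 9| = 16 + 9 + 17 + 1 + 1 + 17 = 61
L2 = √(16² + 9² + 17² + 1² + 1² + 17²) = √917 ≈ 30.282
L1 ≥ L2 always (equality iff movement is along one axis); L1 > L2 here.
Ratio L1/L2 = 61/√917 ≈ 2.0144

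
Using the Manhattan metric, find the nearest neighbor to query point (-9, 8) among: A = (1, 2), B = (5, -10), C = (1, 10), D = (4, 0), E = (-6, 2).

Distances: d(A) = 16, d(B) = 32, d(C) = 12, d(D) = 21, d(E) = 9. Nearest: E = (-6, 2) with distance 9.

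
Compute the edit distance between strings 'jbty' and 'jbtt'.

Let D[i][j] be the edit distance between the first i characters of 'jbty' and the first j characters of 'jbtt', with D[i][0] = i, D[0][j] = j, and D[i][j] = D[i-1][j-1] if the characters match, else 1 + min(D[i-1][j], D[i][j-1], D[i-1][j-1]). Filling the table (rows: prefixes of 'jbty', columns: prefixes of 'jbtt'):
     ε  j  b  t  t
  ε  0  1  2  3  4
  j  1  0  1  2  3
  b  2  1  0  1  2
  t  3  2  1  0  1
  y  4  3  2  1  1
The bottom-right entry gives D[4][4] = 1, so no sequence of fewer than 1 edit works. Backtracking through the table gives one optimal edit sequence (1 edit):
  jbty → jbtt (sub y→t @4)
Edit distance = 1.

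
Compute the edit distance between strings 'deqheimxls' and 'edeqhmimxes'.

Let D[i][j] be the edit distance between the first i characters of 'deqheimxls' and the first j characters of 'edeqhmimxes', with D[i][0] = i, D[0][j] = j, and D[i][j] = D[i-1][j-1] if the characters match, else 1 + min(D[i-1][j], D[i][j-1], D[i-1][j-1]). Filling the table (rows: prefixes of 'deqheimxls', columns: prefixes of 'edeqhmimxes'):
     ε  e  d  e  q  h  m  i  m  x  e  s
  ε  0  1  2  3  4  5  6  7  8  9 10 11
  d  1  1  1  2  3  4  5  6  7  8  9 10
  e  2  1  2  1  2  3  4  5  6  7  8  9
  q  3  2  2  2  1  2  3  4  5  6  7  8
  h  4  3  3  3  2  1  2  3  4  5  6  7
  e  5  4  4  3  3  2  2  3  4  5  5  6
  i  6  5  5  4  4  3  3  2  3  4  5  6
  m  7  6  6  5  5  4  3  3  2  3  4  5
  x  8  7  7  6  6  5  4  4  3  2  3  4
  l  9  8  8  7  7  6  5  5  4  3  3  4
  s 10  9  9  8  8  7  6  6  5  4  4  3
The bottom-right entry gives D[10][11] = 3, so no sequence of fewer than 3 edits works. Backtracking through the table gives one optimal edit sequence (3 edits):
  deqheimxls → edeqheimxls (ins e @1)
  edeqheimxls → edeqhmimxls (sub e→m @6)
  edeqhmimxls → edeqhmimxes (sub l→e @10)
Edit distance = 3.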